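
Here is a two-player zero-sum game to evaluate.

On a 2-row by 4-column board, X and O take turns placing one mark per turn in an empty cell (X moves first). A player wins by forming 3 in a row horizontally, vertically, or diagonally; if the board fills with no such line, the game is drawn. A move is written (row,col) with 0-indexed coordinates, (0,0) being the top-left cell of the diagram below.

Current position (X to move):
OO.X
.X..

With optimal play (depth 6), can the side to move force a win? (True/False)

X winning at [OO.X/.X..]: False

p1 X@[OO.X/.X..]: (0,2)[OOXX/.X..]+0* (1,0)[OO.X/XX..]-1 (1,2)[OO.X/.XX.]-1 (1,3)[OO.X/.X.X]-1
p2 O@[OOXX/.X..]: (1,0)[OOXX/OX..]+0* (1,2)[OOXX/.XO.]+0 (1,3)[OOXX/.X.O]+0
p3 X@[OOXX/OX..]: (1,2)[OOXX/OXX.]+0* (1,3)[OOXX/OX.X]+0
p4 O@[OOXX/OXX.]: (1,3)[OOXX/OXXO]+0*
p5 X@[OOXX/OXXO] terminal +0; root [OO.X/.X..] d6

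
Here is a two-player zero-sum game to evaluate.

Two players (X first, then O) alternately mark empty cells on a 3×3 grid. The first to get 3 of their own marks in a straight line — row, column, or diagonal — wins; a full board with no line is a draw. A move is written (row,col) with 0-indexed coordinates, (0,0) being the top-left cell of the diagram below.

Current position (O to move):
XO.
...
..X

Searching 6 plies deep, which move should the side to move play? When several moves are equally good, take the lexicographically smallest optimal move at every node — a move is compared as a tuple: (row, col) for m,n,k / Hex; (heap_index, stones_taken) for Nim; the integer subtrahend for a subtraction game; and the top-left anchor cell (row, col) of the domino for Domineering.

p1 O@[XO./.../..X]: (0,2)[XOO/.../..X]-1 (1,0)[XO./O../..X]-1 (1,1)[XO./.O./..X]+0* (1,2)[XO./..O/..X]-1 (2,0)[XO./.../O.X]-1 (2,1)[XO./.../.OX]-1
p2 X@[XO./.O./..X]: (0,2)[XOX/.O./..X]-1 (1,0)[XO./XO./..X]-1 (1,2)[XO./.OX/..X]-1 (2,0)[XO./.O./X.X]-1 (2,1)[XO./.O./.XX]+0*
p3 O@[XO./.O./.XX]: (0,2)[XOO/.O./.XX]-1 (1,0)[XO./OO./.XX]-1 (1,2)[XO./.OO/.XX]-1 (2,0)[XO./.O./OXX]+0*
p4 X@[XO./.O./OXX]: (0,2)[XOX/.O./OXX]+0* (1,0)[XO./XO./OXX]-1 (1,2)[XO./.OX/OXX]-1
p5 O@[XOX/.O./OXX]: (1,0)[XOX/OO./OXX]-1 (1,2)[XOX/.OO/OXX]+0*
p6 X@[XOX/.OO/OXX]: (1,0)[XOX/XOO/OXX]+0*
p7 O@[XOX/XOO/OXX] terminal +0; root [XO./.../..X] d6

O's best at [XO./.../..X]: (1,1)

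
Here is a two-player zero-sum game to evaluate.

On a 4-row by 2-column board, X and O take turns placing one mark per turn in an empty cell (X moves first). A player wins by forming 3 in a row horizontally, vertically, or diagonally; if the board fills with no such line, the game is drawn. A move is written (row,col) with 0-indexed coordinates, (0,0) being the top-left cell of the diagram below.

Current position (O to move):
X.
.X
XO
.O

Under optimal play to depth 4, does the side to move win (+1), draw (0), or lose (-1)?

ply 1, O at X./.X/XO/.O | (0,1)=-1→XO/.X/XO/.O; (1,0)=+0→X./OX/XO/.O*; (3,0)=-1→X./.X/XO/OO
ply 2, X at X./OX/XO/.O | (0,1)=+0→XX/OX/XO/.O*; (3,0)=+0→X./OX/XO/XO
ply 3, O at XX/OX/XO/.O | (3,0)=+0→XX/OX/XO/OO*
ply 4: XX/OX/XO/OO is terminal +0 (X); from X./.X/XO/.O depth 4

value(X./.X/XO/.O, O) = 0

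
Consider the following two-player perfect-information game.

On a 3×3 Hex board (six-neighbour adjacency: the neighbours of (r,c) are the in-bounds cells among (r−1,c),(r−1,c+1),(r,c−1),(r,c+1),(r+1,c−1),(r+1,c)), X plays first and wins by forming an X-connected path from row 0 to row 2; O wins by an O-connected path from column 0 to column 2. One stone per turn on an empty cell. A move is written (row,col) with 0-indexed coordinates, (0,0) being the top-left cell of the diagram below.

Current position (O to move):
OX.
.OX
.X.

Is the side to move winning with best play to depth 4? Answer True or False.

[OX./.OX/.X.] O move#1: (0,2):+1/OXO/.OX/.X.*, (1,0):-1/OX./OOX/.X., (2,0):-1/OX./.OX/OX., (2,2):-1/OX./.OX/.XO
[OXO/.OX/.X.] X move#2: (1,0):-1/OXO/XOX/.X.*, (2,0):-1/OXO/.OX/XX., (2,2):-1/OXO/.OX/.XX
[OXO/XOX/.X.] O move#3: (2,0):+1/OXO/XOX/OX.*, (2,2):-1/OXO/XOX/.XO
[OXO/XOX/OX.] end (terminal -1, X#4); searched OX./.OX/.X. to 4

O winning at [OX./.OX/.X.]: True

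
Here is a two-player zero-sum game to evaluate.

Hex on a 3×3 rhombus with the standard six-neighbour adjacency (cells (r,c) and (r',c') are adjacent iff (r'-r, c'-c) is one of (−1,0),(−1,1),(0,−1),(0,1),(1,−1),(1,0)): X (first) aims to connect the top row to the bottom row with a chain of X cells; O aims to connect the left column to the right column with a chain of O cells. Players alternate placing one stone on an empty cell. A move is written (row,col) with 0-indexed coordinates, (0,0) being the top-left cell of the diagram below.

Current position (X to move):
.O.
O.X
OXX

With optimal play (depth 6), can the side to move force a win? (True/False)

[.O./O.X/OXX] X move#1: (0,0):-1/XO./O.X/OXX, (0,2):+1/.OX/O.X/OXX*, (1,1):-1/.O./OXX/OXX
[.OX/O.X/OXX] end (terminal -1, O#2); searched .O./O.X/OXX to 6

X winning at [.O./O.X/OXX]: True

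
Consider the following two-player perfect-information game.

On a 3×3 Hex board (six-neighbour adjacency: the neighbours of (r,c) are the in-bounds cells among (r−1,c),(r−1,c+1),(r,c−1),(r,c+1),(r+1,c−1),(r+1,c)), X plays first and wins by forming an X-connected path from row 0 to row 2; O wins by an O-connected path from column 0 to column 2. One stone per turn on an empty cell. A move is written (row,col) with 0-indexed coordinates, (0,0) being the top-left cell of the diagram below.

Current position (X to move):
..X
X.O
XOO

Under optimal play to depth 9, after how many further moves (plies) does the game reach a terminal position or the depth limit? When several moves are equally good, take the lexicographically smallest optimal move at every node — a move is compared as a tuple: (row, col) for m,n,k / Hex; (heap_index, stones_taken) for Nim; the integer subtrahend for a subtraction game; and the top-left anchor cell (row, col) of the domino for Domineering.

[..X/X.O/XOO] X move#1: (0,0):+1/X.X/X.O/XOO*, (0,1):+1/.XX/X.O/XOO, (1,1):+1/..X/XXO/XOO
[X.X/X.O/XOO] end (terminal -1, O#2); searched ..X/X.O/XOO to 9

PV length from [..X/X.O/XOO]: 1 ply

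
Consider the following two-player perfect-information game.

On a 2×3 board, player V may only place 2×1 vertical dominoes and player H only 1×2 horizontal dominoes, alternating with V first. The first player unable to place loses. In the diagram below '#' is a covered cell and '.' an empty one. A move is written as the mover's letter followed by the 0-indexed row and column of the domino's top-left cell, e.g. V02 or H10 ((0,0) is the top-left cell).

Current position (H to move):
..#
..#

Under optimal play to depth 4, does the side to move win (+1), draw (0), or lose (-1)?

[..#/..#] H move#1: H00:+1/###/..#*, H10:+1/..#/###
[###/..#] end (terminal -1, V#2); searched ..#/..# to 4

value(..#/..#, H) = +1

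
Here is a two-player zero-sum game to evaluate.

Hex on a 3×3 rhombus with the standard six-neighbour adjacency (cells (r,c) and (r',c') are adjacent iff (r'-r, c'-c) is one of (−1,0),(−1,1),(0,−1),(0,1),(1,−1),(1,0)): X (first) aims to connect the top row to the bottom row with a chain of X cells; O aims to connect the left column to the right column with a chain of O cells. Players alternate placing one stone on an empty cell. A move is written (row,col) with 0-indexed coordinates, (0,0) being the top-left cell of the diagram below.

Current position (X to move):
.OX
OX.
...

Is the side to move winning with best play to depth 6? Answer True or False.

X winning at [.OX/OX./...]: True

ply 1, X at .OX/OX./... | (0,0)=+1→XOX/OX./...*; (1,2)=+1→.OX/OXX/...; (2,0)=+1→.OX/OX./X..; (2,1)=+1→.OX/OX./.X.; (2,2)=+1→.OX/OX./..X
ply 2, O at XOX/OX./... | (1,2)=-1→XOX/OXO/...*; (2,0)=-1→XOX/OX./O..; (2,1)=-1→XOX/OX./.O.; (2,2)=-1→XOX/OX./..O
ply 3, X at XOX/OXO/... | (2,0)=+1→XOX/OXO/X..*; (2,1)=+1→XOX/OXO/.X.; (2,2)=+1→XOX/OXO/..X
ply 4: XOX/OXO/X.. is terminal -1 (O); from .OX/OX./... depth 6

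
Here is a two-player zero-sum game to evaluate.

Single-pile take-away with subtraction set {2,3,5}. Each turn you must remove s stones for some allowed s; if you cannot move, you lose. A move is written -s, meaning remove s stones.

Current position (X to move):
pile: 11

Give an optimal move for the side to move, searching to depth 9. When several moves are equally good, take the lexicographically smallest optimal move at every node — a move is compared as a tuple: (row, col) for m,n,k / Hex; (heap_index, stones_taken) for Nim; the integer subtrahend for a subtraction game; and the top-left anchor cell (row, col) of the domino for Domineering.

X's best at [11]: -3

ply 1, X at 11 | -2=-1→9; -3=+1→8*; -5=-1→6
ply 2, O at 8 | -2=-1→6*; -3=-1→5; -5=-1→3
ply 3, X at 6 | -2=-1→4; -3=-1→3; -5=+1→1*
ply 4: 1 is terminal -1 (O); from 11 depth 9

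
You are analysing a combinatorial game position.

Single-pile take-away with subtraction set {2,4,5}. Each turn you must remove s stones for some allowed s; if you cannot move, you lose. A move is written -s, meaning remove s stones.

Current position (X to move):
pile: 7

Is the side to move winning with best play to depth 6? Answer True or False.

X winning at [7]: False

ply 1, X at 7 | -2=-1→5*; -4=-1→3; -5=-1→2
ply 2, O at 5 | -2=-1→3; -4=+1→1*; -5=+1→0
ply 3: 1 is terminal -1 (X); from 7 depth 6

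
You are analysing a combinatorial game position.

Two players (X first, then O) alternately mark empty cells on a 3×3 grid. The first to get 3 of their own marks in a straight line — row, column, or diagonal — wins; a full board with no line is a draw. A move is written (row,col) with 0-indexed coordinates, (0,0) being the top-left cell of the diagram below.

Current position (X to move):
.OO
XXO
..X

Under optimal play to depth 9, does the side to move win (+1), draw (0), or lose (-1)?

[.OO/XXO/..X] X move#1: (0,0):+1/XOO/XXO/..X*, (2,0):-1/.OO/XXO/X.X, (2,1):-1/.OO/XXO/.XX
[XOO/XXO/..X] end (terminal -1, O#2); searched .OO/XXO/..X to 9

value(.OO/XXO/..X, X) = +1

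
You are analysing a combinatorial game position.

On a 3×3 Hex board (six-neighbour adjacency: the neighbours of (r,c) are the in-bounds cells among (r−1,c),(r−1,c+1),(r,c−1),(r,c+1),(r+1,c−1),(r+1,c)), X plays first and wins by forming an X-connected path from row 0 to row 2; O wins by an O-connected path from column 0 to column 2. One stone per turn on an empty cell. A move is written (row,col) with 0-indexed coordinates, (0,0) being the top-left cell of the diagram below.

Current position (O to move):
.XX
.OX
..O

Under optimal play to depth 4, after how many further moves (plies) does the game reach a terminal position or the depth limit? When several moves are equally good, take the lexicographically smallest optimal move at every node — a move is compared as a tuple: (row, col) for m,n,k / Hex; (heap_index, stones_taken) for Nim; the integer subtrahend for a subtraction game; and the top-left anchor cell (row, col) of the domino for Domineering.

PV length from [.XX/.OX/..O]: 3 plies

ply 1, O at .XX/.OX/..O | (0,0)=-1→OXX/.OX/..O; (1,0)=-1→.XX/OOX/..O; (2,0)=-1→.XX/.OX/O.O; (2,1)=+1→.XX/.OX/.OO*
ply 2, X at .XX/.OX/.OO | (0,0)=-1→XXX/.OX/.OO*; (1,0)=-1→.XX/XOX/.OO; (2,0)=-1→.XX/.OX/XOO
ply 3, O at XXX/.OX/.OO | (1,0)=+1→XXX/OOX/.OO*; (2,0)=+1→XXX/.OX/OOO
ply 4: XXX/OOX/.OO is terminal -1 (X); from .XX/.OX/..O depth 4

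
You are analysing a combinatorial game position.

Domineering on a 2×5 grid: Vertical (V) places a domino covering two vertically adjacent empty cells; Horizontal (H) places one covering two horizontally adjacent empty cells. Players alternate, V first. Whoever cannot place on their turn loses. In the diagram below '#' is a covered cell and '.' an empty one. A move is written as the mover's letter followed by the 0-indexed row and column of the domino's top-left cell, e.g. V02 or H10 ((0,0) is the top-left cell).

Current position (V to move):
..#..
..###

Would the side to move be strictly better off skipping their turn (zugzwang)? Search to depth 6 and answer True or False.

p1 V@[..#../..###]: V00[#.#../#.###]+1* V01[.##../.####]+1
p2 H@[#.#../#.###]: H03[#.###/#.###]-1*
p3 V@[#.###/#.###]: V01[#####/#####]+1*
p4 H@[#####/#####] terminal -1; root [..#../..###] d6
if V skipped the turn, H would face:
~ p1 H@[..#../..###]: H00[###../..###]+1* H03[..###/..###]-1 H10[..#../#####]+1
~ p2 V@[###../..###] terminal -1; root [..#../..###] d6
compare (V): move=+1 vs pass=-1

zugzwang(..#../..###, V) = False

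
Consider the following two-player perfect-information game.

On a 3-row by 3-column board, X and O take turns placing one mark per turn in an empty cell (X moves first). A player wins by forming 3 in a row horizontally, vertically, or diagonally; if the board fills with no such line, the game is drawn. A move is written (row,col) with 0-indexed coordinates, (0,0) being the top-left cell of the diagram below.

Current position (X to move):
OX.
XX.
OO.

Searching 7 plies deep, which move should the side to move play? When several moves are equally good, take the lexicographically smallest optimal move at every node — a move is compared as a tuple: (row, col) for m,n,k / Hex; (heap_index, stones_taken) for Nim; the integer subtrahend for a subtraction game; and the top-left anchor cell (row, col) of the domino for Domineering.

X's best at [OX./XX./OO.]: (1,2)

[OX./XX./OO.] X move#1: (0,2):-1/OXX/XX./OO., (1,2):+1/OX./XXX/OO.*, (2,2):+0/OX./XX./OOX
[OX./XXX/OO.] end (terminal -1, O#2); searched OX./XX./OO. to 7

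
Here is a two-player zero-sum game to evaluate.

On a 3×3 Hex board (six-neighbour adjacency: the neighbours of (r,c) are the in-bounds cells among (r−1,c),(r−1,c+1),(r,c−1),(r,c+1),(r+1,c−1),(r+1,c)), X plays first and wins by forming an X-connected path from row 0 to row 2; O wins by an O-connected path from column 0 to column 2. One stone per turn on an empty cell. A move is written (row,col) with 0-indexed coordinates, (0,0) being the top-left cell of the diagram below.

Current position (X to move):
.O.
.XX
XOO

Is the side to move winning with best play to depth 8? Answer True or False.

[.O./.XX/XOO] X move#1: (0,0):+1/XO./.XX/XOO*, (0,2):+1/.OX/.XX/XOO, (1,0):+1/.O./XXX/XOO
[XO./.XX/XOO] O move#2: (0,2):-1/XOO/.XX/XOO*, (1,0):-1/XO./OXX/XOO
[XOO/.XX/XOO] X move#3: (1,0):+1/XOO/XXX/XOO*
[XOO/XXX/XOO] end (terminal -1, O#4); searched .O./.XX/XOO to 8

X winning at [.O./.XX/XOO]: True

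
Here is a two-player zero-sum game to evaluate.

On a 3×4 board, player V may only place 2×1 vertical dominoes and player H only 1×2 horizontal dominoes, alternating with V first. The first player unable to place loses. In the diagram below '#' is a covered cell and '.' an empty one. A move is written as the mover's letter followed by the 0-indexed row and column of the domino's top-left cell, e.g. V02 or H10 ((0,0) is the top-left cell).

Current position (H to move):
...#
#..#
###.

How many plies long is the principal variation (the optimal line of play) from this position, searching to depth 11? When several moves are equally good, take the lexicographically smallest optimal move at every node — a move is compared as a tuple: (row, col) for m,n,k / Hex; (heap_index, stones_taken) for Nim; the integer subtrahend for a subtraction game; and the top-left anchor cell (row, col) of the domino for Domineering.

p1 H@[...#/#..#/###.]: H00[##.#/#..#/###.]-1 H01[.###/#..#/###.]+1* H11[...#/####/###.]+1
p2 V@[.###/#..#/###.] terminal -1; root [...#/#..#/###.] d11

PV length from [...#/#..#/###.]: 1 ply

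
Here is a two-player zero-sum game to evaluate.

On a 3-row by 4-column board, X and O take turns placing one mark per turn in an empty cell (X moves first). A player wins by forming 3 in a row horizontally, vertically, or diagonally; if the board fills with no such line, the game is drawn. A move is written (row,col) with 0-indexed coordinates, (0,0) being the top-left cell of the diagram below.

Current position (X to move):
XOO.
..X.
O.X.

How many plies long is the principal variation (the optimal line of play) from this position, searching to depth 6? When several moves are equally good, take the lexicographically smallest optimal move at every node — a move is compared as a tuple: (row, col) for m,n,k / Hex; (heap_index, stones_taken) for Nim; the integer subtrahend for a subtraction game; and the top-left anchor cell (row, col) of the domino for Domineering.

[XOO./..X./O.X.] X move#1: (0,3):-1/XOOX/..X./O.X., (1,0):-1/XOO./X.X./O.X., (1,1):+1/XOO./.XX./O.X.*, (1,3):-1/XOO./..XX/O.X., (2,1):-1/XOO./..X./OXX., (2,3):-1/XOO./..X./O.XX
[XOO./.XX./O.X.] end (terminal -1, O#2); searched XOO./..X./O.X. to 6

PV length from [XOO./..X./O.X.]: 1 ply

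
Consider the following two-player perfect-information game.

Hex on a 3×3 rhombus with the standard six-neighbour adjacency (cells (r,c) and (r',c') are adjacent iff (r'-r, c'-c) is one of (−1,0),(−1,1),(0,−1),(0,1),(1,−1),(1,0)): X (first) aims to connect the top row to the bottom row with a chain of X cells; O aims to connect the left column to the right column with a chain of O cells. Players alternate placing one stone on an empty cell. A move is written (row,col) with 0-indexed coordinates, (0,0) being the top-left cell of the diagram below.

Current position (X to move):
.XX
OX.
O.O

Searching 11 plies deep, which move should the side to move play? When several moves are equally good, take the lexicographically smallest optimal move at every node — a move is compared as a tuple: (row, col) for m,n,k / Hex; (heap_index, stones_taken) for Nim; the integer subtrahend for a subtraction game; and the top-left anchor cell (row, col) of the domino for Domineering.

X's best at [.XX/OX./O.O]: (2,1)

ply 1, X at .XX/OX./O.O | (0,0)=-1→XXX/OX./O.O; (1,2)=-1→.XX/OXX/O.O; (2,1)=+1→.XX/OX./OXO*
ply 2: .XX/OX./OXO is terminal -1 (O); from .XX/OX./O.O depth 11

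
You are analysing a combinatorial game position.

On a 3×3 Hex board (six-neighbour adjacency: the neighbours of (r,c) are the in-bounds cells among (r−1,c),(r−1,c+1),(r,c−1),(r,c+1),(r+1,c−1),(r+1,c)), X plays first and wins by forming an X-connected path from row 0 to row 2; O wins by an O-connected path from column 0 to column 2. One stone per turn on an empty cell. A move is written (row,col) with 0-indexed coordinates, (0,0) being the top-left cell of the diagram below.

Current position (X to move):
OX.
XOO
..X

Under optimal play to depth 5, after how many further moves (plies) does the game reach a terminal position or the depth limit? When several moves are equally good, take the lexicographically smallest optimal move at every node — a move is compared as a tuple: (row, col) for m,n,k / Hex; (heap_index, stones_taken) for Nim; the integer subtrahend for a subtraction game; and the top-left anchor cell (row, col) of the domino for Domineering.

PV length from [OX./XOO/..X]: 1 ply

p1 X@[OX./XOO/..X]: (0,2)[OXX/XOO/..X]-1 (2,0)[OX./XOO/X.X]+1* (2,1)[OX./XOO/.XX]-1
p2 O@[OX./XOO/X.X] terminal -1; root [OX./XOO/..X] d5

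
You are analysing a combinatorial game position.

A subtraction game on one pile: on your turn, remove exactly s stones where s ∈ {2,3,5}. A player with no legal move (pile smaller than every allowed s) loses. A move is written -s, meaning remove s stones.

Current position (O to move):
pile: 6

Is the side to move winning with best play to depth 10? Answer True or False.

O winning at [6]: True

p1 O@[6]: -2[4]-1 -3[3]-1 -5[1]+1*
p2 X@[1] terminal -1; root [6] d10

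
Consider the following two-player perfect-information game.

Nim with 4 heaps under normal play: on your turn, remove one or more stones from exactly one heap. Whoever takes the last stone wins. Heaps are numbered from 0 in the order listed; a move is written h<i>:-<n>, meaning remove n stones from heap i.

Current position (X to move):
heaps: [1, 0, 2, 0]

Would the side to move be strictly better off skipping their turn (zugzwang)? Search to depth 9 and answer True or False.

zugzwang((1,0,2,0), X) = False

ply 1, X at (1,0,2,0) | h0:-1=-1→(0,0,2,0); h2:-1=+1→(1,0,1,0)*; h2:-2=-1→(1,0,0,0)
ply 2, O at (1,0,1,0) | h0:-1=-1→(0,0,1,0)*; h2:-1=-1→(1,0,0,0)
ply 3, X at (0,0,1,0) | h2:-1=+1→(0,0,0,0)*
ply 4: (0,0,0,0) is terminal -1 (O); from (1,0,2,0) depth 9
suppose X passes — search the same position with O to move:
pass> ply 1, O at (1,0,2,0) | h0:-1=-1→(0,0,2,0); h2:-1=+1→(1,0,1,0)*; h2:-2=-1→(1,0,0,0)
pass> ply 2, X at (1,0,1,0) | h0:-1=-1→(0,0,1,0)*; h2:-1=-1→(1,0,0,0)
pass> ply 3, O at (0,0,1,0) | h2:-1=+1→(0,0,0,0)*
pass> ply 4: (0,0,0,0) is terminal -1 (X); from (1,0,2,0) depth 9
for X: play +1, pass -1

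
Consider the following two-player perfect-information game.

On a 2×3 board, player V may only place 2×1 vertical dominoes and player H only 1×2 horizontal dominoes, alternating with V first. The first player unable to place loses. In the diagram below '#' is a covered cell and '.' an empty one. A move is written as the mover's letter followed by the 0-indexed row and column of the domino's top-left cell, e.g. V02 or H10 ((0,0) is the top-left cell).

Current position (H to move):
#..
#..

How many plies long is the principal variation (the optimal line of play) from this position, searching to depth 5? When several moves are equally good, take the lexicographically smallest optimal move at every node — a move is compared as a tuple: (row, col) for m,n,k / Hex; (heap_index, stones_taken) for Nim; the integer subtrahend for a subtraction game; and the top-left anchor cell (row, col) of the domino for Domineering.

PV length from [#../#..]: 1 ply

[#../#..] H move#1: H01:+1/###/#..*, H11:+1/#../###
[###/#..] end (terminal -1, V#2); searched #../#.. to 5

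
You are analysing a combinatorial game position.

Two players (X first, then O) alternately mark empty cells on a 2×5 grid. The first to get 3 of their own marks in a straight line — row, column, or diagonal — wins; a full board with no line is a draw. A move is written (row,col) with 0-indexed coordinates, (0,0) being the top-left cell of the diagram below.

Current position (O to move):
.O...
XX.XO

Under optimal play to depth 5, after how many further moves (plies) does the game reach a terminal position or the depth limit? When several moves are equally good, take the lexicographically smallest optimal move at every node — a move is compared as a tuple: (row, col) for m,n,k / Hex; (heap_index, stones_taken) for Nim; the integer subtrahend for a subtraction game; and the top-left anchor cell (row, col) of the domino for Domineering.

p1 O@[.O.../XX.XO]: (0,0)[OO.../XX.XO]-1 (0,2)[.OO../XX.XO]-1 (0,3)[.O.O./XX.XO]-1 (0,4)[.O..O/XX.XO]-1 (1,2)[.O.../XXOXO]+0*
p2 X@[.O.../XXOXO]: (0,0)[XO.../XXOXO]+0* (0,2)[.OX../XXOXO]+0 (0,3)[.O.X./XXOXO]+0 (0,4)[.O..X/XXOXO]-1
p3 O@[XO.../XXOXO]: (0,2)[XOO../XXOXO]+0* (0,3)[XO.O./XXOXO]+0 (0,4)[XO..O/XXOXO]+0
p4 X@[XOO../XXOXO]: (0,3)[XOOX./XXOXO]+0* (0,4)[XOO.X/XXOXO]-1
p5 O@[XOOX./XXOXO]: (0,4)[XOOXO/XXOXO]+0*
p6 X@[XOOXO/XXOXO] terminal +0; root [.O.../XX.XO] d5

PV length from [.O.../XX.XO]: 5 plies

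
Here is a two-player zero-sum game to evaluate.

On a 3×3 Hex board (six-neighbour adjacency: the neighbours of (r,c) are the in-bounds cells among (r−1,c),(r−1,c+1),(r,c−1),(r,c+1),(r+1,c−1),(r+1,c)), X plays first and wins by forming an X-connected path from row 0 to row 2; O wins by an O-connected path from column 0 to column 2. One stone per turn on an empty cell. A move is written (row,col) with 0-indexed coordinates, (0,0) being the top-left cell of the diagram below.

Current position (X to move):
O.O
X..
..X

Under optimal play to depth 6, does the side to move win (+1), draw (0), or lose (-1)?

p1 X@[O.O/X../..X]: (0,1)[OXO/X../..X]+1* (1,1)[O.O/XX./..X]-1 (1,2)[O.O/X.X/..X]-1 (2,0)[O.O/X../X.X]-1 (2,1)[O.O/X../.XX]-1
p2 O@[OXO/X../..X]: (1,1)[OXO/XO./..X]-1* (1,2)[OXO/X.O/..X]-1 (2,0)[OXO/X../O.X]-1 (2,1)[OXO/X../.OX]-1
p3 X@[OXO/XO./..X]: (1,2)[OXO/XOX/..X]-1 (2,0)[OXO/XO./X.X]+1* (2,1)[OXO/XO./.XX]-1
p4 O@[OXO/XO./X.X] terminal -1; root [O.O/X../..X] d6

value(O.O/X../..X, X) = +1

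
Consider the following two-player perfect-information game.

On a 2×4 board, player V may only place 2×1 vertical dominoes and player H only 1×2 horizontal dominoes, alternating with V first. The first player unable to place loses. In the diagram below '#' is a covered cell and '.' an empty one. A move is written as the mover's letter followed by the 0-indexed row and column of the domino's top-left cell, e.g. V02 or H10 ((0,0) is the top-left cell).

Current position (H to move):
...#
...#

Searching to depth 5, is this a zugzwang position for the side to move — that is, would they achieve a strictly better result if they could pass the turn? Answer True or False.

zugzwang(...#/...#, H) = False

ply 1, H at ...#/...# | H00=+1→##.#/...#*; H01=+1→.###/...#; H10=+1→...#/##.#; H11=+1→...#/.###
ply 2, V at ##.#/...# | V02=-1→####/..##*
ply 3, H at ####/..## | H10=+1→####/####*
ply 4: ####/#### is terminal -1 (V); from ...#/...# depth 5
if H skipped the turn, V would face:
~ ply 1, V at ...#/...# | V00=-1→#..#/#..#; V01=+1→.#.#/.#.#*; V02=-1→..##/..##
~ ply 2: .#.#/.#.# is terminal -1 (H); from ...#/...# depth 5
compare (H): move=+1 vs pass=-1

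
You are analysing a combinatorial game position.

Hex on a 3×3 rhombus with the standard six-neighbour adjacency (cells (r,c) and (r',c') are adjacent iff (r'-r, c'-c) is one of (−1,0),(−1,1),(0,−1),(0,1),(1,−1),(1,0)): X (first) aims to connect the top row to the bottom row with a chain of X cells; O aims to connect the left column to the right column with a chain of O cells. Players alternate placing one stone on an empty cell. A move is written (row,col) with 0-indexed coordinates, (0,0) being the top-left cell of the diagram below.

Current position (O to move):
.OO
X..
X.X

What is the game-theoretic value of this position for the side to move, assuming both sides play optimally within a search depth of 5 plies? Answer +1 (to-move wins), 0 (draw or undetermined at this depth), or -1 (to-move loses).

p1 O@[.OO/X../X.X]: (0,0)[OOO/X../X.X]+1* (1,1)[.OO/XO./X.X]-1 (1,2)[.OO/X.O/X.X]-1 (2,1)[.OO/X../XOX]-1
p2 X@[OOO/X../X.X] terminal -1; root [.OO/X../X.X] d5

value(.OO/X../X.X, O) = +1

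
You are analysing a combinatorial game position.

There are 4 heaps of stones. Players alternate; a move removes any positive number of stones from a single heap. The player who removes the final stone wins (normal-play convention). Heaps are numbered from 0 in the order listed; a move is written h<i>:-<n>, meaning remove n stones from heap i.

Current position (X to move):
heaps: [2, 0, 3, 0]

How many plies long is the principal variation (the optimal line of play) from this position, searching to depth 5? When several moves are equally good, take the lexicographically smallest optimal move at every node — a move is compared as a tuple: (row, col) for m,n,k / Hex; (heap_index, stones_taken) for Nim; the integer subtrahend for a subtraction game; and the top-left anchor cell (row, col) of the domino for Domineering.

PV length from [(2,0,3,0)]: 5 plies

p1 X@[(2,0,3,0)]: h0:-1[(1,0,3,0)]-1 h0:-2[(0,0,3,0)]-1 h2:-1[(2,0,2,0)]+1* h2:-2[(2,0,1,0)]-1 h2:-3[(2,0,0,0)]-1
p2 O@[(2,0,2,0)]: h0:-1[(1,0,2,0)]-1* h0:-2[(0,0,2,0)]-1 h2:-1[(2,0,1,0)]-1 h2:-2[(2,0,0,0)]-1
p3 X@[(1,0,2,0)]: h0:-1[(0,0,2,0)]-1 h2:-1[(1,0,1,0)]+1* h2:-2[(1,0,0,0)]-1
p4 O@[(1,0,1,0)]: h0:-1[(0,0,1,0)]-1* h2:-1[(1,0,0,0)]-1
p5 X@[(0,0,1,0)]: h2:-1[(0,0,0,0)]+1*
p6 O@[(0,0,0,0)] terminal -1; root [(2,0,3,0)] d5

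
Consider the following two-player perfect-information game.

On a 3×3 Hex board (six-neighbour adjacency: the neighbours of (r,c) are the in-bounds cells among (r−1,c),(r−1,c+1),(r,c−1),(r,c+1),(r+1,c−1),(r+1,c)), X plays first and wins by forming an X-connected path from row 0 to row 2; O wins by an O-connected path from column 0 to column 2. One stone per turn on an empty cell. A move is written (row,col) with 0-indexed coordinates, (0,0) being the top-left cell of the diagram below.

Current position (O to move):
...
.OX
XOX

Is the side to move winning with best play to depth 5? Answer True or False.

O winning at [.../.OX/XOX]: False

p1 O@[.../.OX/XOX]: (0,0)[O../.OX/XOX]-1* (0,1)[.O./.OX/XOX]-1 (0,2)[..O/.OX/XOX]-1 (1,0)[.../OOX/XOX]-1
p2 X@[O../.OX/XOX]: (0,1)[OX./.OX/XOX]+1* (0,2)[O.X/.OX/XOX]+1 (1,0)[O../XOX/XOX]+1
p3 O@[OX./.OX/XOX]: (0,2)[OXO/.OX/XOX]-1* (1,0)[OX./OOX/XOX]-1
p4 X@[OXO/.OX/XOX]: (1,0)[OXO/XOX/XOX]+1*
p5 O@[OXO/XOX/XOX] terminal -1; root [.../.OX/XOX] d5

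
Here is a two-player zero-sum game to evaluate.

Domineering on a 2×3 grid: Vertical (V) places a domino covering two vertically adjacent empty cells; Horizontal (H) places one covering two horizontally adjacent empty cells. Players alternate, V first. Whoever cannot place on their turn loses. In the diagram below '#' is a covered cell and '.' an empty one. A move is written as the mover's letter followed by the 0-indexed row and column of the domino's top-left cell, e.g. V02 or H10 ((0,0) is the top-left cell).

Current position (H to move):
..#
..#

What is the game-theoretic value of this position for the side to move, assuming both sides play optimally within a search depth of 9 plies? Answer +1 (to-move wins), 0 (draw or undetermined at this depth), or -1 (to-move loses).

value(..#/..#, H) = +1

[..#/..#] H move#1: H00:+1/###/..#*, H10:+1/..#/###
[###/..#] end (terminal -1, V#2); searched ..#/..# to 9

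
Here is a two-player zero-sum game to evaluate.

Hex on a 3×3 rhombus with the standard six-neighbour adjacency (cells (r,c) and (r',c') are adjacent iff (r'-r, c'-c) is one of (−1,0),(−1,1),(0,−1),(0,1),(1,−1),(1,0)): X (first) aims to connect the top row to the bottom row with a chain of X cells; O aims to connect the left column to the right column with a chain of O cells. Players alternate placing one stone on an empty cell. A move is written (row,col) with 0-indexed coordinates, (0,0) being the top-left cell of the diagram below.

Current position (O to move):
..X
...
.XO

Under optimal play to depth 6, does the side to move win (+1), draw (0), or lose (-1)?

value(..X/.../.XO, O) = -1

p1 O@[..X/.../.XO]: (0,0)[O.X/.../.XO]-1* (0,1)[.OX/.../.XO]-1 (1,0)[..X/O../.XO]-1 (1,1)[..X/.O./.XO]-1 (1,2)[..X/..O/.XO]-1 (2,0)[..X/.../OXO]-1
p2 X@[O.X/.../.XO]: (0,1)[OXX/.../.XO]+1* (1,0)[O.X/X../.XO]+1 (1,1)[O.X/.X./.XO]+1 (1,2)[O.X/..X/.XO]+1 (2,0)[O.X/.../XXO]+1
p3 O@[OXX/.../.XO]: (1,0)[OXX/O../.XO]-1* (1,1)[OXX/.O./.XO]-1 (1,2)[OXX/..O/.XO]-1 (2,0)[OXX/.../OXO]-1
p4 X@[OXX/O../.XO]: (1,1)[OXX/OX./.XO]+1* (1,2)[OXX/O.X/.XO]+1 (2,0)[OXX/O../XXO]+1
p5 O@[OXX/OX./.XO] terminal -1; root [..X/.../.XO] d6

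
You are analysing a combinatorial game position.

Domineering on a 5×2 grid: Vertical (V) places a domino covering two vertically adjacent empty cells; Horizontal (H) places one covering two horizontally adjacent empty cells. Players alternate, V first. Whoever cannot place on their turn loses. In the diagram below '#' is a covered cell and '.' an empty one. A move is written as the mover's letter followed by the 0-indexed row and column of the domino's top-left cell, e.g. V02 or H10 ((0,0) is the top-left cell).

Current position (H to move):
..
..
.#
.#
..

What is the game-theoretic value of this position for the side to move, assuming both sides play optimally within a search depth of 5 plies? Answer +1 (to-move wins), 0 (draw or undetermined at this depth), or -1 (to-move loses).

value(../../.#/.#/.., H) = +1

[../../.#/.#/..] H move#1: H00:+1/##/../.#/.#/..*, H10:+1/../##/.#/.#/.., H40:-1/../../.#/.#/##
[##/../.#/.#/..] V move#2: V10:-1/##/#./##/.#/..*, V20:-1/##/../##/##/.., V30:-1/##/../.#/##/#.
[##/#./##/.#/..] H move#3: H40:+1/##/#./##/.#/##*
[##/#./##/.#/##] end (terminal -1, V#4); searched ../../.#/.#/.. to 5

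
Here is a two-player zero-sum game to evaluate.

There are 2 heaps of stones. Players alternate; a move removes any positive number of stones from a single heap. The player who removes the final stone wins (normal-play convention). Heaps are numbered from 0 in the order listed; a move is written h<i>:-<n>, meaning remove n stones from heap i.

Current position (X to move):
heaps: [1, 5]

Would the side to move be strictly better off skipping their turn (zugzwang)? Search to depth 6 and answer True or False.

ply 1, X at (1,5) | h0:-1=-1→(0,5); h1:-1=-1→(1,4); h1:-2=-1→(1,3); h1:-3=-1→(1,2); h1:-4=+1→(1,1)*; h1:-5=-1→(1,0)
ply 2, O at (1,1) | h0:-1=-1→(0,1)*; h1:-1=-1→(1,0)
ply 3, X at (0,1) | h1:-1=+1→(0,0)*
ply 4: (0,0) is terminal -1 (O); from (1,5) depth 6
suppose X passes — search the same position with O to move:
pass> ply 1, O at (1,5) | h0:-1=-1→(0,5); h1:-1=-1→(1,4); h1:-2=-1→(1,3); h1:-3=-1→(1,2); h1:-4=+1→(1,1)*; h1:-5=-1→(1,0)
pass> ply 2, X at (1,1) | h0:-1=-1→(0,1)*; h1:-1=-1→(1,0)
pass> ply 3, O at (0,1) | h1:-1=+1→(0,0)*
pass> ply 4: (0,0) is terminal -1 (X); from (1,5) depth 6
for X: play +1, pass -1

zugzwang((1,5), X) = False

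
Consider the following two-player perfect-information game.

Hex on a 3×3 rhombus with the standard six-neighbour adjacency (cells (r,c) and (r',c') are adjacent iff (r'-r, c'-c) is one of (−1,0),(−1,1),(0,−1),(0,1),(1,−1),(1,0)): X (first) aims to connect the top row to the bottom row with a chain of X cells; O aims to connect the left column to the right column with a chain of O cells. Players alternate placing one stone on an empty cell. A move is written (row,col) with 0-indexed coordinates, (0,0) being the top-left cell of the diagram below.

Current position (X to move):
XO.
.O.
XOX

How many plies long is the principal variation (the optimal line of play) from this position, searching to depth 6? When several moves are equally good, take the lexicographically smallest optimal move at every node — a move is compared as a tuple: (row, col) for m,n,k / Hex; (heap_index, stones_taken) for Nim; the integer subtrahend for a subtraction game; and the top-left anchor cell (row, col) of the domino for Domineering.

PV length from [XO./.O./XOX]: 3 plies

[XO./.O./XOX] X move#1: (0,2):+1/XOX/.O./XOX*, (1,0):+1/XO./XO./XOX, (1,2):+1/XO./.OX/XOX
[XOX/.O./XOX] O move#2: (1,0):-1/XOX/OO./XOX*, (1,2):-1/XOX/.OO/XOX
[XOX/OO./XOX] X move#3: (1,2):+1/XOX/OOX/XOX*
[XOX/OOX/XOX] end (terminal -1, O#4); searched XO./.O./XOX to 6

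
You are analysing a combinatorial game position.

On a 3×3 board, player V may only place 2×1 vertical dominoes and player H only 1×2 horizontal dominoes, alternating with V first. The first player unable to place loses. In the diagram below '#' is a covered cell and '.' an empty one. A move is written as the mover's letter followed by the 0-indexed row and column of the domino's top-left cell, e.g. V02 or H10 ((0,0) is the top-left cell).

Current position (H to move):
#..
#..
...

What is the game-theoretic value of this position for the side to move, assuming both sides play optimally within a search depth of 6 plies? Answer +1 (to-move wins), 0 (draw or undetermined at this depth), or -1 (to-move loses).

ply 1, H at #../#../... | H01=-1→###/#../...; H11=+1→#../###/...*; H20=-1→#../#../##.; H21=-1→#../#../.##
ply 2: #../###/... is terminal -1 (V); from #../#../... depth 6

value(#../#../..., H) = +1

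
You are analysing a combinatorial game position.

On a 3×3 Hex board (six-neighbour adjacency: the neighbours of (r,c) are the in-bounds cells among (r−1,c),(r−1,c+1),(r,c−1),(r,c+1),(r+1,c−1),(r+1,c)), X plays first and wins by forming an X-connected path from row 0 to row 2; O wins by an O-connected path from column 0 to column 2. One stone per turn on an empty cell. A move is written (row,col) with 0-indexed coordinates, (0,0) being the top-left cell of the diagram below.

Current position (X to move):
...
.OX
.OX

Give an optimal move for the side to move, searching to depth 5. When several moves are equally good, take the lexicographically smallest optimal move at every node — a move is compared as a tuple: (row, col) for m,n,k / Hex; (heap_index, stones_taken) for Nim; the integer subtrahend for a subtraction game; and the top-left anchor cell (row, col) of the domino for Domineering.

X's best at [.../.OX/.OX]: (0,2)

[.../.OX/.OX] X move#1: (0,0):-1/X../.OX/.OX, (0,1):-1/.X./.OX/.OX, (0,2):+1/..X/.OX/.OX*, (1,0):+1/.../XOX/.OX, (2,0):+1/.../.OX/XOX
[..X/.OX/.OX] end (terminal -1, O#2); searched .../.OX/.OX to 5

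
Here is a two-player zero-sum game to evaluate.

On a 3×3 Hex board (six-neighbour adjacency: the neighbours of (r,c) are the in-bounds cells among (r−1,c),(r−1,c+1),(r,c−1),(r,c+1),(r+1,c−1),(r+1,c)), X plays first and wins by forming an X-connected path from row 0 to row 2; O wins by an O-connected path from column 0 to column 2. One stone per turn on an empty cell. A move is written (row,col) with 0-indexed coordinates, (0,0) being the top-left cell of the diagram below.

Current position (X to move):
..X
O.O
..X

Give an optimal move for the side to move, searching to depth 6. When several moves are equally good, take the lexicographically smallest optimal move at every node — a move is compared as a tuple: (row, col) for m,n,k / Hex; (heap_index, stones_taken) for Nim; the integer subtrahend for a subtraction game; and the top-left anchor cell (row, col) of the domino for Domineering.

ply 1, X at ..X/O.O/..X | (0,0)=-1→X.X/O.O/..X; (0,1)=-1→.XX/O.O/..X; (1,1)=+1→..X/OXO/..X*; (2,0)=-1→..X/O.O/X.X; (2,1)=-1→..X/O.O/.XX
ply 2, O at ..X/OXO/..X | (0,0)=-1→O.X/OXO/..X*; (0,1)=-1→.OX/OXO/..X; (2,0)=-1→..X/OXO/O.X; (2,1)=-1→..X/OXO/.OX
ply 3, X at O.X/OXO/..X | (0,1)=+1→OXX/OXO/..X*; (2,0)=+1→O.X/OXO/X.X; (2,1)=+1→O.X/OXO/.XX
ply 4, O at OXX/OXO/..X | (2,0)=-1→OXX/OXO/O.X*; (2,1)=-1→OXX/OXO/.OX
ply 5, X at OXX/OXO/O.X | (2,1)=+1→OXX/OXO/OXX*
ply 6: OXX/OXO/OXX is terminal -1 (O); from ..X/O.O/..X depth 6

X's best at [..X/O.O/..X]: (1,1)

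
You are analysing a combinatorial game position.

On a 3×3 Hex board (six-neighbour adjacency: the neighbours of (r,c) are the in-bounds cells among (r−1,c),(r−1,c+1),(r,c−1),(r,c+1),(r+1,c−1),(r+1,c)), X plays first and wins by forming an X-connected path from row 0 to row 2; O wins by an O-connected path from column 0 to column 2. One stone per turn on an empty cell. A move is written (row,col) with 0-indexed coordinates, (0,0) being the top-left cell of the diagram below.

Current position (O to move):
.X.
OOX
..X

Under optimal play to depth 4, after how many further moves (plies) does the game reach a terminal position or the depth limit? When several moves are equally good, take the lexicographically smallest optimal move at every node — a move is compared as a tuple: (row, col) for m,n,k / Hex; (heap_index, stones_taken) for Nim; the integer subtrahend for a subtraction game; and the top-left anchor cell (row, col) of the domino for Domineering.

p1 O@[.X./OOX/..X]: (0,0)[OX./OOX/..X]-1 (0,2)[.XO/OOX/..X]+1* (2,0)[.X./OOX/O.X]-1 (2,1)[.X./OOX/.OX]-1
p2 X@[.XO/OOX/..X] terminal -1; root [.X./OOX/..X] d4

PV length from [.X./OOX/..X]: 1 ply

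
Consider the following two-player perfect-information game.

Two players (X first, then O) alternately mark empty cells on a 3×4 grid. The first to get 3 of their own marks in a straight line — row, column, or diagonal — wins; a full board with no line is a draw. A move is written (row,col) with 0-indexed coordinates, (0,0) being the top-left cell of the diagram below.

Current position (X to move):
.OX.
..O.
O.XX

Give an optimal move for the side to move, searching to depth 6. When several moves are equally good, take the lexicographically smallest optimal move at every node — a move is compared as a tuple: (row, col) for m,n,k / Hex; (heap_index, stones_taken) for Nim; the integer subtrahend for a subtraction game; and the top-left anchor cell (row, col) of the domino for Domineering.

X's best at [.OX./..O./O.XX]: (0,0)

ply 1, X at .OX./..O./O.XX | (0,0)=+1→XOX./..O./O.XX*; (0,3)=+1→.OXX/..O./O.XX; (1,0)=-1→.OX./X.O./O.XX; (1,1)=+1→.OX./.XO./O.XX; (1,3)=+1→.OX./..OX/O.XX; (2,1)=+1→.OX./..O./OXXX
ply 2, O at XOX./..O./O.XX | (0,3)=-1→XOXO/..O./O.XX*; (1,0)=-1→XOX./O.O./O.XX; (1,1)=-1→XOX./.OO./O.XX; (1,3)=-1→XOX./..OO/O.XX; (2,1)=-1→XOX./..O./OOXX
ply 3, X at XOXO/..O./O.XX | (1,0)=-1→XOXO/X.O./O.XX; (1,1)=+1→XOXO/.XO./O.XX*; (1,3)=-1→XOXO/..OX/O.XX; (2,1)=+1→XOXO/..O./OXXX
ply 4: XOXO/.XO./O.XX is terminal -1 (O); from .OX./..O./O.XX depth 6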